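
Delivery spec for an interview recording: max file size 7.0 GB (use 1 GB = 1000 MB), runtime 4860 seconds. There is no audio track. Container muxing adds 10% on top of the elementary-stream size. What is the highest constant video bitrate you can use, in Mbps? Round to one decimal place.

Budget: 7.0 GB = 56000.0 Mb.
Stream payload after overhead: 56000.0 / 1.10 = 50909.1 Mb.
Total bitrate budget: 50909.1 Mb / 4860 s = 10.475 Mbps.

10.5 Mbps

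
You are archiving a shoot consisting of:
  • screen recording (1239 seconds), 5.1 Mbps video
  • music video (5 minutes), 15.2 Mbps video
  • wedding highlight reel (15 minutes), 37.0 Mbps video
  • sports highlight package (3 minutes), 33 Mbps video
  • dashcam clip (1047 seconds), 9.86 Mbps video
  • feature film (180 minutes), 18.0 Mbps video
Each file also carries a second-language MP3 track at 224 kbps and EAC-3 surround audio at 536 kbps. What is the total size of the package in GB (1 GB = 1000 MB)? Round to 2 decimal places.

33.23 GB

Audio total: 224 + 536 = 760 kbps = 0.760 Mbps.
screen recording: 5.860 Mbps × 1239 s = 7260.5 Mb
music video: 15.960 Mbps × 300 s = 4788.0 Mb
wedding highlight reel: 37.760 Mbps × 900 s = 33984.0 Mb
sports highlight package: 33.760 Mbps × 180 s = 6076.8 Mb
dashcam clip: 10.620 Mbps × 1047 s = 11119.1 Mb
feature film: 18.760 Mbps × 10800 s = 202608.0 Mb
Total: 265836.5 Mb = 33229.6 MB.
= 33.23 GB.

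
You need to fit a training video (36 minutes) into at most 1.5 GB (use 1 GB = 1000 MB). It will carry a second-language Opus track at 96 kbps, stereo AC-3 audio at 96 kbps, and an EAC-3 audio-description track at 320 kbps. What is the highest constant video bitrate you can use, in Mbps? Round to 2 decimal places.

5.04 Mbps

Budget: 1.5 GB = 12000.0 Mb.
36 min = 2160 s
Total bitrate budget: 12000.0 Mb / 2160 s = 5.556 Mbps.
Audio total: 96 + 96 + 320 = 512 kbps = 0.512 Mbps.
Video: 5.556 − 0.512 = 5.044 Mbps.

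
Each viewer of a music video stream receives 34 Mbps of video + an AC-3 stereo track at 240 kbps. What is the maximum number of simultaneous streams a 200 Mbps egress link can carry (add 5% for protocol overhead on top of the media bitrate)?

Audio: 240 kbps = 0.240 Mbps.
Per-viewer media rate: 34.240 Mbps.
On the wire with 5% overhead: 35.952 Mbps.
200 Mbps = 200.0 Mbps; 200.0 / 35.952 = 5.56 → 5 viewers.

5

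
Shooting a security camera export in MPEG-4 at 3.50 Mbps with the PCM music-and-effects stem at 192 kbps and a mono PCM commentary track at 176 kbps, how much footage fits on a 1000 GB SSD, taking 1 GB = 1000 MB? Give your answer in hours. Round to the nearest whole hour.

575 hours

Audio total: 192 + 176 = 368 kbps = 0.368 Mbps.
Total bitrate: 3.50 + 0.368 = 3.868 Mbps.
Capacity: 1000 GB = 8,000,000 Mb.
Recording time: 8,000,000 / 3.868 = 2,068,252 s ≈ 575 hours.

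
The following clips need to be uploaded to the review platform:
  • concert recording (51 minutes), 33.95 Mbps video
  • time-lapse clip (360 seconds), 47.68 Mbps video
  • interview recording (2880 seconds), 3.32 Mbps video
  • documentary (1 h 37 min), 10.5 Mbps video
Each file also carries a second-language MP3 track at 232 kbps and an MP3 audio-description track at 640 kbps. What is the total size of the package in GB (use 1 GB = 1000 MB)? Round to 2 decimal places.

25.29 GB

Audio total: 232 + 640 = 872 kbps = 0.872 Mbps.
concert recording: 34.822 Mbps × 3060 s = 106555.3 Mb
time-lapse clip: 48.552 Mbps × 360 s = 17478.7 Mb
interview recording: 4.192 Mbps × 2880 s = 12073.0 Mb
documentary: 11.372 Mbps × 5820 s = 66185.0 Mb
Total: 202292.0 Mb = 25286.5 MB.
= 25.29 GB.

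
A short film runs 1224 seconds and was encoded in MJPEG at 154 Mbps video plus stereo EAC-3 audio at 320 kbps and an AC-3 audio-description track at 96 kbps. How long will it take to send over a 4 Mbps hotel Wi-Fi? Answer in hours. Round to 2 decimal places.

Audio total: 320 + 96 = 416 kbps = 0.416 Mbps.
Total bitrate: 154.416 Mbps.
File: 154.416 Mbps × 1224 s = 189005.2 Mb.
At 4 Mbps: 189005.2 / 4 = 47251.3 s ≈ 13.1 hours.

13.13 hours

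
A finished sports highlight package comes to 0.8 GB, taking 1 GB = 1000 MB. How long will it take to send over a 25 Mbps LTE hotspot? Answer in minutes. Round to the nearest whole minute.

File: 0.8 GB = 6400.0 Mb.
At 25 Mbps: 6400.0 / 25 = 256.0 s ≈ 4.27 minutes.

4 minutes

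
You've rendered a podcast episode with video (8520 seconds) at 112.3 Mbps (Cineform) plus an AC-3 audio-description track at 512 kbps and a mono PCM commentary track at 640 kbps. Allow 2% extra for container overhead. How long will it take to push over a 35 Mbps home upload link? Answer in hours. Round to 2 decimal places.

7.82 hours

Audio total: 512 + 640 = 1152 kbps = 1.152 Mbps.
Total bitrate: 113.452 Mbps.
File: 113.452 Mbps × 8520 s = 966611.0 Mb.
With 2% container overhead: ×1.02. → 985943.3 Mb.
At 35 Mbps: 985943.3 / 35 = 28169.8 s ≈ 7.82 hours.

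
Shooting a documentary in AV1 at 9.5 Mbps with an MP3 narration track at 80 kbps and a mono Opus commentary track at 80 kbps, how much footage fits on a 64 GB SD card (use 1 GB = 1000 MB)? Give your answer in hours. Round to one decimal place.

14.7 hours

Audio total: 80 + 80 = 160 kbps = 0.160 Mbps.
Total bitrate: 9.5 + 0.160 = 9.660 Mbps.
Capacity: 64 GB = 512,000 Mb.
Recording time: 512,000 / 9.660 = 53,002 s ≈ 14.7 hours.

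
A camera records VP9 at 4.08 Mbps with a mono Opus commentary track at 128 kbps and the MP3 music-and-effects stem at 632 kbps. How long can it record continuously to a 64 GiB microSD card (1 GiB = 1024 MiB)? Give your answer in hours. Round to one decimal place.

31.6 hours

Audio total: 128 + 632 = 760 kbps = 0.760 Mbps.
Total bitrate: 4.08 + 0.760 = 4.840 Mbps.
Capacity: 64 GiB = 549,756 Mb.
Recording time: 549,756 / 4.840 = 113,586 s ≈ 31.6 hours.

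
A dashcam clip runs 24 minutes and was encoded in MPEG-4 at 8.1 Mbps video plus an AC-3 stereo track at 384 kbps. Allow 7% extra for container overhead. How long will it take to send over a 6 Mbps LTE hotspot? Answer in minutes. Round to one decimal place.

24 min = 1440 s
Audio: 384 kbps = 0.384 Mbps.
Total bitrate: 8.484 Mbps.
File: 8.484 Mbps × 1440 s = 12217.0 Mb.
With 7% container overhead: ×1.07. → 13072.1 Mb.
At 6 Mbps: 13072.1 / 6 = 2178.7 s ≈ 36.3 minutes.

36.3 minutes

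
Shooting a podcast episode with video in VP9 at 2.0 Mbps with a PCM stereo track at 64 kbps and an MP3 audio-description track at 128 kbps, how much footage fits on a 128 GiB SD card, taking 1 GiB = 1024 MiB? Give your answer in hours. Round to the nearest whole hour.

139 hours

Audio total: 64 + 128 = 192 kbps = 0.192 Mbps.
Total bitrate: 2.0 + 0.192 = 2.192 Mbps.
Capacity: 128 GiB = 1,099,512 Mb.
Recording time: 1,099,512 / 2.192 = 501,602 s ≈ 139 hours.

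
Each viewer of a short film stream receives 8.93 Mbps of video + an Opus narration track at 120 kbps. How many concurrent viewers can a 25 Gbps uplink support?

2762

Audio: 120 kbps = 0.120 Mbps.
Per-viewer media rate: 9.050 Mbps.
25 Gbps = 25,000 Mbps; 25,000 / 9.050 = 2762.43 → 2762 viewers.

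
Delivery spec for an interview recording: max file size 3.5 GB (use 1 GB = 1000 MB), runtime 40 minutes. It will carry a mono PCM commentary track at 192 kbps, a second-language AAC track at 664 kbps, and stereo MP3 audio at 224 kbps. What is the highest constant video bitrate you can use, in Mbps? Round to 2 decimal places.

Budget: 3.5 GB = 28000.0 Mb.
40 min = 2400 s
Total bitrate budget: 28000.0 Mb / 2400 s = 11.667 Mbps.
Audio total: 192 + 664 + 224 = 1080 kbps = 1.080 Mbps.
Video: 11.667 − 1.080 = 10.587 Mbps.

10.59 Mbps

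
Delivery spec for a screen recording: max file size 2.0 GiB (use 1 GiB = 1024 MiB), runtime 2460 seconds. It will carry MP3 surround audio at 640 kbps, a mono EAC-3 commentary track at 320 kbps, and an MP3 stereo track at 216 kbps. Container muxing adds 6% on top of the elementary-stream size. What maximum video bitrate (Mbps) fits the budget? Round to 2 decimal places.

Budget: 2.0 GiB = 17179.9 Mb.
Stream payload after overhead: 17179.9 / 1.06 = 16207.4 Mb.
Total bitrate budget: 16207.4 Mb / 2460 s = 6.588 Mbps.
Audio total: 640 + 320 + 216 = 1176 kbps = 1.176 Mbps.
Video: 6.588 − 1.176 = 5.412 Mbps.

5.41 Mbps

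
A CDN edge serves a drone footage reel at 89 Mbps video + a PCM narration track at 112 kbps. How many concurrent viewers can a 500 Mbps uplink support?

5

Audio: 112 kbps = 0.112 Mbps.
Per-viewer media rate: 89.112 Mbps.
500 Mbps = 500.0 Mbps; 500.0 / 89.112 = 5.61 → 5 viewers.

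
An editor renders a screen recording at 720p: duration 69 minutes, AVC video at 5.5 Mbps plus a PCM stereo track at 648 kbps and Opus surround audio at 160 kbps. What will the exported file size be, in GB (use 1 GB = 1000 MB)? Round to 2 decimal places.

3.26 GB

69 min = 4140 s
Audio total: 648 + 160 = 808 kbps = 0.808 Mbps.
Total bitrate: 5.5 + 0.808 = 6.308 Mbps.
Stream data: 6.308 Mbps × 4140 s = 26115.1 Mb.
26,115 Mb ÷ 8 = 3,264 MB → 3.264 GB.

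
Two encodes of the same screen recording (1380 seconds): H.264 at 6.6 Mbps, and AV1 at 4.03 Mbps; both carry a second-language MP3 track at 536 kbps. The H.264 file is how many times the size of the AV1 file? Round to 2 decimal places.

Audio: 536 kbps = 0.536 Mbps.
H.264: 7.136 Mbps × 1380 s = 9847.7 Mb = 1.231 GB.
AV1: 4.566 Mbps × 1380 s = 6301.1 Mb = 0.788 GB.
Ratio: 1.231 / 0.788 = 1.563.

1.56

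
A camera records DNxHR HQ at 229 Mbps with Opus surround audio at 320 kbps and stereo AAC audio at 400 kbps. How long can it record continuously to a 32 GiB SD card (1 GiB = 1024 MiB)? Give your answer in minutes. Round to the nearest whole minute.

Audio total: 320 + 400 = 720 kbps = 0.720 Mbps.
Total bitrate: 229 + 0.720 = 229.720 Mbps.
Capacity: 32 GiB = 274,878 Mb.
Recording time: 274,878 / 229.720 = 1,197 s ≈ 19.9 minutes.

20 minutes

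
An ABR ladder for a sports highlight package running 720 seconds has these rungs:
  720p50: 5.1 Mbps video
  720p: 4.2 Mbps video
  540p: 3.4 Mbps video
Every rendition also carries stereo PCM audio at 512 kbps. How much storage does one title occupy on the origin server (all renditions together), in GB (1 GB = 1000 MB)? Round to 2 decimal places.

1.28 GB

Audio: 512 kbps = 0.512 Mbps.
Sum of rendition bitrates: (5.1+0.512) + (4.2+0.512) + (3.4+0.512) = 14.236 Mbps.
× 720 s = 10,250 Mb = 1,281 MB = 1.281 GB.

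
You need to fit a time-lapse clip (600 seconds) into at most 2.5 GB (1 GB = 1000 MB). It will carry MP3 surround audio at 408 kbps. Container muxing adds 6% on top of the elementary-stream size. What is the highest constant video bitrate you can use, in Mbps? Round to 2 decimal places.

Budget: 2.5 GB = 20000.0 Mb.
Stream payload after overhead: 20000.0 / 1.06 = 18867.9 Mb.
Total bitrate budget: 18867.9 Mb / 600 s = 31.447 Mbps.
Audio: 408 kbps = 0.408 Mbps.
Video: 31.447 − 0.408 = 31.039 Mbps.

31.04 Mbps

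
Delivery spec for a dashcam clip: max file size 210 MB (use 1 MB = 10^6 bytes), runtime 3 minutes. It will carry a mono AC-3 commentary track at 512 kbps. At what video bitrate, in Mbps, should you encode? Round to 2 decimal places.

Budget: 210 MB = 1680.0 Mb.
3 min = 180 s
Total bitrate budget: 1680.0 Mb / 180 s = 9.333 Mbps.
Audio: 512 kbps = 0.512 Mbps.
Video: 9.333 − 0.512 = 8.821 Mbps.

8.82 Mbps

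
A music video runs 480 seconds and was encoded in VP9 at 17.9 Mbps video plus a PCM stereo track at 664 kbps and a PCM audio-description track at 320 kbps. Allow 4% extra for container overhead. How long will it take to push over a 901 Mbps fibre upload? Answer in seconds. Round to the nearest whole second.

10 seconds

Audio total: 664 + 320 = 984 kbps = 0.984 Mbps.
Total bitrate: 18.884 Mbps.
File: 18.884 Mbps × 480 s = 9064.3 Mb.
With 4% container overhead: ×1.04. → 9426.9 Mb.
At 901 Mbps: 9426.9 / 901 = 10.5 s ≈ 10.5 seconds.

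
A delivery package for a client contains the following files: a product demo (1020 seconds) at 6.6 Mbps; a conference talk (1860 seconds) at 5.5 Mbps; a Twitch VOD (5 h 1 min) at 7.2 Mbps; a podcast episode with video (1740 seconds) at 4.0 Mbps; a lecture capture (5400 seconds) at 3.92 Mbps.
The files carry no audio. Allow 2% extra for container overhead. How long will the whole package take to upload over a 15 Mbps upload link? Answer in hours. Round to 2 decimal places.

3.31 hours

product demo: 6.600 Mbps × 1020 s × 1.02 = 6866.6 Mb
conference talk: 5.500 Mbps × 1860 s × 1.02 = 10434.6 Mb
Twitch VOD: 7.200 Mbps × 18060 s × 1.02 = 132632.6 Mb
podcast episode with video: 4.000 Mbps × 1740 s × 1.02 = 7099.2 Mb
lecture capture: 3.920 Mbps × 5400 s × 1.02 = 21591.4 Mb
Total: 178624.4 Mb = 22328.1 MB.
At 15 Mbps: 178624.4 / 15 = 11908 s ≈ 3.31 hours.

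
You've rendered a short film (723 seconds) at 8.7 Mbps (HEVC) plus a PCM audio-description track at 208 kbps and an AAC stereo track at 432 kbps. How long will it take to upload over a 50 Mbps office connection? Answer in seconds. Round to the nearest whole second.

135 seconds

Audio total: 208 + 432 = 640 kbps = 0.640 Mbps.
Total bitrate: 9.340 Mbps.
File: 9.340 Mbps × 723 s = 6752.8 Mb.
At 50 Mbps: 6752.8 / 50 = 135.1 s ≈ 135 seconds.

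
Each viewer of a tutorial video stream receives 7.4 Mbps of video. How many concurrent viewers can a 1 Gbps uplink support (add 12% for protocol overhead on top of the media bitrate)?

On the wire with 12% overhead: 8.288 Mbps.
1 Gbps = 1,000 Mbps; 1,000 / 8.288 = 120.66 → 120 viewers.

120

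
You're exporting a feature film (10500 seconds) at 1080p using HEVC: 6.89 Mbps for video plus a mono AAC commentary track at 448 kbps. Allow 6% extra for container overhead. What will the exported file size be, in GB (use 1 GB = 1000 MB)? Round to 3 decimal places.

10.209 GB

Audio: 448 kbps = 0.448 Mbps.
Total bitrate: 6.89 + 0.448 = 7.338 Mbps.
Stream data: 7.338 Mbps × 10500 s = 77049.0 Mb.
With 6% container overhead: ×1.06.
81,672 Mb ÷ 8 = 10,209 MB → 10.21 GB.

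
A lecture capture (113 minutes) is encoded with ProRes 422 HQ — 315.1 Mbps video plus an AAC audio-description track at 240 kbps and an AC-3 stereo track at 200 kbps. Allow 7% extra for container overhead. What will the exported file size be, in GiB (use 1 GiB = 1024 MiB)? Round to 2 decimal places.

266.49 GiB

113 min = 6780 s
Audio total: 240 + 200 = 440 kbps = 0.440 Mbps.
Total bitrate: 315.1 + 0.440 = 315.540 Mbps.
Stream data: 315.540 Mbps × 6780 s = 2139361.2 Mb.
With 7% container overhead: ×1.07.
2,289,116 Mb = 286,139,560,500 bytes ÷ 1,073,741,824 = 266.5 GiB.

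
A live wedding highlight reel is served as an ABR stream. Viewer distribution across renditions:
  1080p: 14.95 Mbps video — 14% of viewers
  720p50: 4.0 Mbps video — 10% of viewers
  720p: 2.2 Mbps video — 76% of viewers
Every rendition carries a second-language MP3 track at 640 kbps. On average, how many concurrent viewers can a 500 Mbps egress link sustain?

104

Audio: 640 kbps = 0.640 Mbps.
Average per-viewer bitrate: 0.14×15.590 + 0.10×4.640 + 0.76×2.840 = 4.805 Mbps.
500 Mbps = 500.0 Mbps; 500.0 / 4.805 = 104.06 → 104.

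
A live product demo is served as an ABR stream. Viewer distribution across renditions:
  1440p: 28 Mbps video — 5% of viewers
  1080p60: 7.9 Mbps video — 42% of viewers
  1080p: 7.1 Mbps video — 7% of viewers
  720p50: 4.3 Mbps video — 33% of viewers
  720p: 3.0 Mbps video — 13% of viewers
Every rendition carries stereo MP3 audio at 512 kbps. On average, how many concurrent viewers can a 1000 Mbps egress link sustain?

132

Audio: 512 kbps = 0.512 Mbps.
Average per-viewer bitrate: 0.05×28.512 + 0.42×8.412 + 0.07×7.612 + 0.33×4.812 + 0.13×3.512 = 7.536 Mbps.
1000 Mbps = 1,000 Mbps; 1,000 / 7.536 = 132.70 → 132.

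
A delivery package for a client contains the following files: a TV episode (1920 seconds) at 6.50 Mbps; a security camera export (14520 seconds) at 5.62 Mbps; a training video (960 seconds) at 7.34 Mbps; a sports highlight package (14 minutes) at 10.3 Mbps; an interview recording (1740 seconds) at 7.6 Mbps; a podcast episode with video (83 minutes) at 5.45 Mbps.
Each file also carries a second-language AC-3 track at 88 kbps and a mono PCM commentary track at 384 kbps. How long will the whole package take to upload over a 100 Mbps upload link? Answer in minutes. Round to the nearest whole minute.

27 minutes

Audio total: 88 + 384 = 472 kbps = 0.472 Mbps.
TV episode: 6.972 Mbps × 1920 s = 13386.2 Mb
security camera export: 6.092 Mbps × 14520 s = 88455.8 Mb
training video: 7.812 Mbps × 960 s = 7499.5 Mb
sports highlight package: 10.772 Mbps × 840 s = 9048.5 Mb
interview recording: 8.072 Mbps × 1740 s = 14045.3 Mb
podcast episode with video: 5.922 Mbps × 4980 s = 29491.6 Mb
Total: 161926.9 Mb = 20240.9 MB.
At 100 Mbps: 161926.9 / 100 = 1619 s ≈ 27 minutes.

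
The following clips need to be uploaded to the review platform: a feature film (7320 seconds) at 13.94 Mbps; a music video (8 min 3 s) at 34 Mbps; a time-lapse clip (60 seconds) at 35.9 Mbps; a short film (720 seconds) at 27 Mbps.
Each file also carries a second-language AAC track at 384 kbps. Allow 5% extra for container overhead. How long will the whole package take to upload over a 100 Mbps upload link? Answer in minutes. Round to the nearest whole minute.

Audio: 384 kbps = 0.384 Mbps.
feature film: 14.324 Mbps × 7320 s × 1.05 = 110094.3 Mb
music video: 34.384 Mbps × 483 s × 1.05 = 17437.8 Mb
time-lapse clip: 36.284 Mbps × 60 s × 1.05 = 2285.9 Mb
short film: 27.384 Mbps × 720 s × 1.05 = 20702.3 Mb
Total: 150520.3 Mb = 18815.0 MB.
At 100 Mbps: 150520.3 / 100 = 1505 s ≈ 25.1 minutes.

25 minutes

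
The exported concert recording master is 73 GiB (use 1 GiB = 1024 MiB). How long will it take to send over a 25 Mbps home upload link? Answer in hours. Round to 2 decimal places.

6.97 hours

File: 73 GiB = 627065.2 Mb.
At 25 Mbps: 627065.2 / 25 = 25082.6 s ≈ 6.97 hours.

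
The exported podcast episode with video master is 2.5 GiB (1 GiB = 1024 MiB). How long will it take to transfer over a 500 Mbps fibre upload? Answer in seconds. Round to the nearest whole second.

File: 2.5 GiB = 21474.8 Mb.
At 500 Mbps: 21474.8 / 500 = 42.9 s ≈ 42.9 seconds.

43 seconds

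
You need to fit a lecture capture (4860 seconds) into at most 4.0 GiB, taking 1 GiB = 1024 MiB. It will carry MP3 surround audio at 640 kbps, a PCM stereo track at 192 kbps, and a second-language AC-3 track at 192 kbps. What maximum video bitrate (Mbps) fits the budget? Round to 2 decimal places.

Budget: 4.0 GiB = 34359.7 Mb.
Total bitrate budget: 34359.7 Mb / 4860 s = 7.070 Mbps.
Audio total: 640 + 192 + 192 = 1024 kbps = 1.024 Mbps.
Video: 7.070 − 1.024 = 6.046 Mbps.

6.05 Mbps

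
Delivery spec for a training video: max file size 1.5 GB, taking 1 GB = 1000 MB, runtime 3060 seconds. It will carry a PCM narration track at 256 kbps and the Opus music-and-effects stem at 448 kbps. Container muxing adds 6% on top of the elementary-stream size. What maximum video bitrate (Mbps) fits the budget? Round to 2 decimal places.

Budget: 1.5 GB = 12000.0 Mb.
Stream payload after overhead: 12000.0 / 1.06 = 11320.8 Mb.
Total bitrate budget: 11320.8 Mb / 3060 s = 3.700 Mbps.
Audio total: 256 + 448 = 704 kbps = 0.704 Mbps.
Video: 3.700 − 0.704 = 2.996 Mbps.

3.00 Mbps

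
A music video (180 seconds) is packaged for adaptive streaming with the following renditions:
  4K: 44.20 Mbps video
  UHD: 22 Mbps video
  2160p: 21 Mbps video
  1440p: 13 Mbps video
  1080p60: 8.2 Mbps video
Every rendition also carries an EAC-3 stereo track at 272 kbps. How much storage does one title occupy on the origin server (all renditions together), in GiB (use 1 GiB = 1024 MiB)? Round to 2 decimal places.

2.30 GiB

Audio: 272 kbps = 0.272 Mbps.
Sum of rendition bitrates: (44.20+0.272) + (22+0.272) + (21+0.272) + (13+0.272) + (8.2+0.272) = 109.760 Mbps.
× 180 s = 19,757 Mb = 2,470 MB = 2.300 GiB.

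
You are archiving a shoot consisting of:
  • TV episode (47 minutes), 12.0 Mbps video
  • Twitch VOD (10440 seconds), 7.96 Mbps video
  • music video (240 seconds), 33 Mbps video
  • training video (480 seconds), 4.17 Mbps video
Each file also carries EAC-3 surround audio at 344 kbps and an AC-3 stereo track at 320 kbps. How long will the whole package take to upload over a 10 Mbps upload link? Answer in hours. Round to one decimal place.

Audio total: 344 + 320 = 664 kbps = 0.664 Mbps.
TV episode: 12.664 Mbps × 2820 s = 35712.5 Mb
Twitch VOD: 8.624 Mbps × 10440 s = 90034.6 Mb
music video: 33.664 Mbps × 240 s = 8079.4 Mb
training video: 4.834 Mbps × 480 s = 2320.3 Mb
Total: 136146.7 Mb = 17018.3 MB.
At 10 Mbps: 136146.7 / 10 = 13615 s ≈ 3.78 hours.

3.8 hours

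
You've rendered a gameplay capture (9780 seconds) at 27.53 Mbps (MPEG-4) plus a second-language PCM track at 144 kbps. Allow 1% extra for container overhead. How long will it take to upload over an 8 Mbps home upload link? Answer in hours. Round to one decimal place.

Audio: 144 kbps = 0.144 Mbps.
Total bitrate: 27.674 Mbps.
File: 27.674 Mbps × 9780 s = 270651.7 Mb.
With 1% container overhead: ×1.01. → 273358.2 Mb.
At 8 Mbps: 273358.2 / 8 = 34169.8 s ≈ 9.49 hours.

9.5 hours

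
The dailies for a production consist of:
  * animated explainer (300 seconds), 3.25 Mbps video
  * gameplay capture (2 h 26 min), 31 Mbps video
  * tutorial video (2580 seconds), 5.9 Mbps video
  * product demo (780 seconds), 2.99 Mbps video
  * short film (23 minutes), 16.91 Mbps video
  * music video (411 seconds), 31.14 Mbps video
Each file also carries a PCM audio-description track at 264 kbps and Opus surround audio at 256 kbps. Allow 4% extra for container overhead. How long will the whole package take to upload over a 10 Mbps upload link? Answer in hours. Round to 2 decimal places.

Audio total: 264 + 256 = 520 kbps = 0.520 Mbps.
animated explainer: 3.770 Mbps × 300 s × 1.04 = 1176.2 Mb
gameplay capture: 31.520 Mbps × 8760 s × 1.04 = 287159.8 Mb
tutorial video: 6.420 Mbps × 2580 s × 1.04 = 17226.1 Mb
product demo: 3.510 Mbps × 780 s × 1.04 = 2847.3 Mb
short film: 17.430 Mbps × 1380 s × 1.04 = 25015.5 Mb
music video: 31.660 Mbps × 411 s × 1.04 = 13532.8 Mb
Total: 346957.8 Mb = 43369.7 MB.
At 10 Mbps: 346957.8 / 10 = 34696 s ≈ 9.64 hours.

9.64 hours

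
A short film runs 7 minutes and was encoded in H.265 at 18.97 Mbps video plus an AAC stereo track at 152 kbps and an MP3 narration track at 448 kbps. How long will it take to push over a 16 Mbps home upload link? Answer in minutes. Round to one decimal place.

8.6 minutes

7 min = 420 s
Audio total: 152 + 448 = 600 kbps = 0.600 Mbps.
Total bitrate: 19.570 Mbps.
File: 19.570 Mbps × 420 s = 8219.4 Mb.
At 16 Mbps: 8219.4 / 16 = 513.7 s ≈ 8.56 minutes.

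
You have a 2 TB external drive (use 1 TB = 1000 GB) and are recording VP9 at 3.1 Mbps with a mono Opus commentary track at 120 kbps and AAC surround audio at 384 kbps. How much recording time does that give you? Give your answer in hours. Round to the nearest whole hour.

Audio total: 120 + 384 = 504 kbps = 0.504 Mbps.
Total bitrate: 3.1 + 0.504 = 3.604 Mbps.
Capacity: 2 TB = 16,000,000 Mb.
Recording time: 16,000,000 / 3.604 = 4,439,512 s ≈ 1,233 hours.

1233 hours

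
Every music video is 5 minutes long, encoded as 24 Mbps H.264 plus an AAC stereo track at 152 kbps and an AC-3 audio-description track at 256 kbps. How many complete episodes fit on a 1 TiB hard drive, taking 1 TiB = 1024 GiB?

5 min = 300 s
Audio total: 152 + 256 = 408 kbps = 0.408 Mbps.
Total bitrate: 24.408 Mbps.
Per item: 24.408 Mbps × 300 s = 7,322 Mb = 915.3 MB.
Capacity: 1 TiB = 8,796,093 Mb; 1201.26 items → 1201 complete.

1201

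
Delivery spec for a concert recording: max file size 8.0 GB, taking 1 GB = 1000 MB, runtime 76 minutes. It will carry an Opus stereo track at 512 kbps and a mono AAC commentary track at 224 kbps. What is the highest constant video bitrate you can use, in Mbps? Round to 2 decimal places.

Budget: 8.0 GB = 64000.0 Mb.
76 min = 4560 s
Total bitrate budget: 64000.0 Mb / 4560 s = 14.035 Mbps.
Audio total: 512 + 224 = 736 kbps = 0.736 Mbps.
Video: 14.035 − 0.736 = 13.299 Mbps.

13.30 Mbps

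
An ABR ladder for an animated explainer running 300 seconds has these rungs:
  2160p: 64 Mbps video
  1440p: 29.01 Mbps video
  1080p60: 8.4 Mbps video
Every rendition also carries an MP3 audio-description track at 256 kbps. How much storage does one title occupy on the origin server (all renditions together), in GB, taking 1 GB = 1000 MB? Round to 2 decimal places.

3.83 GB

Audio: 256 kbps = 0.256 Mbps.
Sum of rendition bitrates: (64+0.256) + (29.01+0.256) + (8.4+0.256) = 102.178 Mbps.
× 300 s = 30,653 Mb = 3,832 MB = 3.832 GB.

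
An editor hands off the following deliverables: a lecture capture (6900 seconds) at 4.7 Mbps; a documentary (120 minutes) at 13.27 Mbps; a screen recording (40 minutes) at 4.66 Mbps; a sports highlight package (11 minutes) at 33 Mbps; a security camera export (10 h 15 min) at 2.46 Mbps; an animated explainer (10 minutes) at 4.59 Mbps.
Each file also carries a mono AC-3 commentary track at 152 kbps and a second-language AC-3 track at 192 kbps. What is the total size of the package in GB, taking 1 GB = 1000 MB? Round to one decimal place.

34.2 GB

Audio total: 152 + 192 = 344 kbps = 0.344 Mbps.
lecture capture: 5.044 Mbps × 6900 s = 34803.6 Mb
documentary: 13.614 Mbps × 7200 s = 98020.8 Mb
screen recording: 5.004 Mbps × 2400 s = 12009.6 Mb
sports highlight package: 33.344 Mbps × 660 s = 22007.0 Mb
security camera export: 2.804 Mbps × 36900 s = 103467.6 Mb
animated explainer: 4.934 Mbps × 600 s = 2960.4 Mb
Total: 273269.0 Mb = 34158.6 MB.
= 34.16 GB.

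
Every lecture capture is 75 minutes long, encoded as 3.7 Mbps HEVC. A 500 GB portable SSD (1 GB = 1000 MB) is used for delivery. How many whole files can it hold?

240

75 min = 4500 s
Per item: 3.700 Mbps × 4500 s = 16,650 Mb = 2,081 MB.
Capacity: 500 GB = 4,000,000 Mb; 240.24 items → 240 complete.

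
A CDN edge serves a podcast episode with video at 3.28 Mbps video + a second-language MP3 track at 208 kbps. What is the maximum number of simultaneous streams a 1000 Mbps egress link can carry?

Audio: 208 kbps = 0.208 Mbps.
Per-viewer media rate: 3.488 Mbps.
1000 Mbps = 1,000 Mbps; 1,000 / 3.488 = 286.70 → 286 viewers.

286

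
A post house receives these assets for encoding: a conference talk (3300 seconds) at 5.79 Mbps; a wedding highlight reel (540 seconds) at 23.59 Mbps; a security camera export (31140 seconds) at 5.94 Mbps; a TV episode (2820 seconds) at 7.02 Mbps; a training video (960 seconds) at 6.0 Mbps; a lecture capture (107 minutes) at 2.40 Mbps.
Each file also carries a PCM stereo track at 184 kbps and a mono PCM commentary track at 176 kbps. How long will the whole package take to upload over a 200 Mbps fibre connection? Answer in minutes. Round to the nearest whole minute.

Audio total: 184 + 176 = 360 kbps = 0.360 Mbps.
conference talk: 6.150 Mbps × 3300 s = 20295.0 Mb
wedding highlight reel: 23.950 Mbps × 540 s = 12933.0 Mb
security camera export: 6.300 Mbps × 31140 s = 196182.0 Mb
TV episode: 7.380 Mbps × 2820 s = 20811.6 Mb
training video: 6.360 Mbps × 960 s = 6105.6 Mb
lecture capture: 2.760 Mbps × 6420 s = 17719.2 Mb
Total: 274046.4 Mb = 34255.8 MB.
At 200 Mbps: 274046.4 / 200 = 1370 s ≈ 22.8 minutes.

23 minutes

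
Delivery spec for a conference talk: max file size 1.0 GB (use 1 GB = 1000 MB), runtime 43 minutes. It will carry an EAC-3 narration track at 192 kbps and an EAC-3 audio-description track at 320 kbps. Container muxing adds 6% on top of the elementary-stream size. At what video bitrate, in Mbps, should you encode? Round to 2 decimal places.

Budget: 1.0 GB = 8000.0 Mb.
Stream payload after overhead: 8000.0 / 1.06 = 7547.2 Mb.
43 min = 2580 s
Total bitrate budget: 7547.2 Mb / 2580 s = 2.925 Mbps.
Audio total: 192 + 320 = 512 kbps = 0.512 Mbps.
Video: 2.925 − 0.512 = 2.413 Mbps.

2.41 Mbps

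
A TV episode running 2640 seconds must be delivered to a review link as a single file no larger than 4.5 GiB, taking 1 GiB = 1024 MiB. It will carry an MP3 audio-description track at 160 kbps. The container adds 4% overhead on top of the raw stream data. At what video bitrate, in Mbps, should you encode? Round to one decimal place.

13.9 Mbps

Budget: 4.5 GiB = 38654.7 Mb.
Stream payload after overhead: 38654.7 / 1.04 = 37168.0 Mb.
Total bitrate budget: 37168.0 Mb / 2640 s = 14.079 Mbps.
Audio: 160 kbps = 0.160 Mbps.
Video: 14.079 − 0.160 = 13.919 Mbps.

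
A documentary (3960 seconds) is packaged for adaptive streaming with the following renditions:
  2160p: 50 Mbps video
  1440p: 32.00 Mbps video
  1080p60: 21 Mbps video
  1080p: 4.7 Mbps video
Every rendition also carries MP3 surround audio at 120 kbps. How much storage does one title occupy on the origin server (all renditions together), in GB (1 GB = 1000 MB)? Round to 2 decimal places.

53.55 GB

Audio: 120 kbps = 0.120 Mbps.
Sum of rendition bitrates: (50+0.120) + (32.00+0.120) + (21+0.120) + (4.7+0.120) = 108.180 Mbps.
× 3960 s = 428,393 Mb = 53,549 MB = 53.55 GB.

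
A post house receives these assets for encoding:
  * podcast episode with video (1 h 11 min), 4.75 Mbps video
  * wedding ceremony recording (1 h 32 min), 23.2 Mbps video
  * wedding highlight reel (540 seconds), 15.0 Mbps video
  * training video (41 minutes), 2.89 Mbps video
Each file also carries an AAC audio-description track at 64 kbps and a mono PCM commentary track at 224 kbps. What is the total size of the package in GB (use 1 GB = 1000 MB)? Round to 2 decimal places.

Audio total: 64 + 224 = 288 kbps = 0.288 Mbps.
podcast episode with video: 5.038 Mbps × 4260 s = 21461.9 Mb
wedding ceremony recording: 23.488 Mbps × 5520 s = 129653.8 Mb
wedding highlight reel: 15.288 Mbps × 540 s = 8255.5 Mb
training video: 3.178 Mbps × 2460 s = 7817.9 Mb
Total: 167189.0 Mb = 20898.6 MB.
= 20.90 GB.

20.90 GB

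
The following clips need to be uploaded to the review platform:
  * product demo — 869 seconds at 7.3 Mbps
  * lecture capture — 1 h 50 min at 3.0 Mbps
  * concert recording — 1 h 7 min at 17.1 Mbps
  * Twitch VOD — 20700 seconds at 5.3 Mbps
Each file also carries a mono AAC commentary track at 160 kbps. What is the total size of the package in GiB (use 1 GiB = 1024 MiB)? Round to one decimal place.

Audio: 160 kbps = 0.160 Mbps.
product demo: 7.460 Mbps × 869 s = 6482.7 Mb
lecture capture: 3.160 Mbps × 6600 s = 20856.0 Mb
concert recording: 17.260 Mbps × 4020 s = 69385.2 Mb
Twitch VOD: 5.460 Mbps × 20700 s = 113022.0 Mb
Total: 209745.9 Mb = 26218.2 MB.
= 24.42 GiB.

24.4 GiB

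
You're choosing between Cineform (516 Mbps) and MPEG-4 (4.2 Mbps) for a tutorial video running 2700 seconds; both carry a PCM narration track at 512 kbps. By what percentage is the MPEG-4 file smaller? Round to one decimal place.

Audio: 512 kbps = 0.512 Mbps.
Cineform: 516.512 Mbps × 2700 s = 1394582.4 Mb = 162.351 GiB.
MPEG-4: 4.712 Mbps × 2700 s = 12722.4 Mb = 1.481 GiB.
Reduction: (1 − 1.481/162.351) × 100 = 99.09%.

99.1%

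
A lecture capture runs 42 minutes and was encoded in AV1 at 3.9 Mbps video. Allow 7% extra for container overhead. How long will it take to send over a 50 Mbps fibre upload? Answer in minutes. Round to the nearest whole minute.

42 min = 2520 s
File: 3.900 Mbps × 2520 s = 9828.0 Mb.
With 7% container overhead: ×1.07. → 10516.0 Mb.
At 50 Mbps: 10516.0 / 50 = 210.3 s ≈ 3.51 minutes.

4 minutes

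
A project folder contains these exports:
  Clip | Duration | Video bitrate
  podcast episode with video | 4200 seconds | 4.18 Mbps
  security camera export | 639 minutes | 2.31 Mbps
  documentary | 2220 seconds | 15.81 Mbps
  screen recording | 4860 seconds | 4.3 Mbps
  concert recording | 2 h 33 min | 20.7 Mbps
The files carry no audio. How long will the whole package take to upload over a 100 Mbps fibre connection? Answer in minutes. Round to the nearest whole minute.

podcast episode with video: 4.180 Mbps × 4200 s = 17556.0 Mb
security camera export: 2.310 Mbps × 38340 s = 88565.4 Mb
documentary: 15.810 Mbps × 2220 s = 35098.2 Mb
screen recording: 4.300 Mbps × 4860 s = 20898.0 Mb
concert recording: 20.700 Mbps × 9180 s = 190026.0 Mb
Total: 352143.6 Mb = 44017.9 MB.
At 100 Mbps: 352143.6 / 100 = 3521 s ≈ 58.7 minutes.

59 minutes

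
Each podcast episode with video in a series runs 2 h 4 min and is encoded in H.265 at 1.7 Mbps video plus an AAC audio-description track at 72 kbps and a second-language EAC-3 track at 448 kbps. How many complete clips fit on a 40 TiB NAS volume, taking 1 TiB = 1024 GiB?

2 h 4 min = 124 min = 7440 s
Audio total: 72 + 448 = 520 kbps = 0.520 Mbps.
Total bitrate: 2.220 Mbps.
Per item: 2.220 Mbps × 7440 s = 16,517 Mb = 2,065 MB.
Capacity: 40 TiB = 351,843,721 Mb; 21302.17 items → 21302 complete.

21302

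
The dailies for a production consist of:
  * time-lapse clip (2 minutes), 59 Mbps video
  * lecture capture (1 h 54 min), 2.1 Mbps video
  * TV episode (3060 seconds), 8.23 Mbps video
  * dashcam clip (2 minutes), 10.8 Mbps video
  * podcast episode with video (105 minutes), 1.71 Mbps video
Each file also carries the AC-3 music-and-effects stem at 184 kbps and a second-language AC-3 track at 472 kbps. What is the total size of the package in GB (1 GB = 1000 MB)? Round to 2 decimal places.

8.69 GB

Audio total: 184 + 472 = 656 kbps = 0.656 Mbps.
time-lapse clip: 59.656 Mbps × 120 s = 7158.7 Mb
lecture capture: 2.756 Mbps × 6840 s = 18851.0 Mb
TV episode: 8.886 Mbps × 3060 s = 27191.2 Mb
dashcam clip: 11.456 Mbps × 120 s = 1374.7 Mb
podcast episode with video: 2.366 Mbps × 6300 s = 14905.8 Mb
Total: 69481.4 Mb = 8685.2 MB.
= 8.685 GB.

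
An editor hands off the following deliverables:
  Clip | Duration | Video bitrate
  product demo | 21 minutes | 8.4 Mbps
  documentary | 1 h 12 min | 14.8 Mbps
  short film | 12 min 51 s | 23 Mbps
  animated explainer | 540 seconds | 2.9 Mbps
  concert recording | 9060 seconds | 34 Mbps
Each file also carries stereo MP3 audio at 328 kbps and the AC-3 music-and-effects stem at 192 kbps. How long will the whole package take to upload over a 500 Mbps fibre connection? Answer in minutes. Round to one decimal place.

13.7 minutes

Audio total: 328 + 192 = 520 kbps = 0.520 Mbps.
product demo: 8.920 Mbps × 1260 s = 11239.2 Mb
documentary: 15.320 Mbps × 4320 s = 66182.4 Mb
short film: 23.520 Mbps × 771 s = 18133.9 Mb
animated explainer: 3.420 Mbps × 540 s = 1846.8 Mb
concert recording: 34.520 Mbps × 9060 s = 312751.2 Mb
Total: 410153.5 Mb = 51269.2 MB.
At 500 Mbps: 410153.5 / 500 = 820 s ≈ 13.7 minutes.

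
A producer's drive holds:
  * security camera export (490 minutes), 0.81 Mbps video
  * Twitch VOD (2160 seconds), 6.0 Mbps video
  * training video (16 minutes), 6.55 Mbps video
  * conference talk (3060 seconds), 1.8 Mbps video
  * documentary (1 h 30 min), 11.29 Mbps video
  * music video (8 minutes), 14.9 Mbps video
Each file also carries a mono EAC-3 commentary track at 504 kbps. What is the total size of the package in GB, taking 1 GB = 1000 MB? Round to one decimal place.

Audio: 504 kbps = 0.504 Mbps.
security camera export: 1.314 Mbps × 29400 s = 38631.6 Mb
Twitch VOD: 6.504 Mbps × 2160 s = 14048.6 Mb
training video: 7.054 Mbps × 960 s = 6771.8 Mb
conference talk: 2.304 Mbps × 3060 s = 7050.2 Mb
documentary: 11.794 Mbps × 5400 s = 63687.6 Mb
music video: 15.404 Mbps × 480 s = 7393.9 Mb
Total: 137583.8 Mb = 17198.0 MB.
= 17.20 GB.

17.2 GB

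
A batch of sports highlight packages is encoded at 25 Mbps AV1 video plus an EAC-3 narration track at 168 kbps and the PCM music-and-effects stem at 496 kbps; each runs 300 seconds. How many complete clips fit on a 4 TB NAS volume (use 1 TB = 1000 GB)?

4156

Audio total: 168 + 496 = 664 kbps = 0.664 Mbps.
Total bitrate: 25.664 Mbps.
Per item: 25.664 Mbps × 300 s = 7,699 Mb = 962.4 MB.
Capacity: 4 TB = 32,000,000 Mb; 4156.28 items → 4156 complete.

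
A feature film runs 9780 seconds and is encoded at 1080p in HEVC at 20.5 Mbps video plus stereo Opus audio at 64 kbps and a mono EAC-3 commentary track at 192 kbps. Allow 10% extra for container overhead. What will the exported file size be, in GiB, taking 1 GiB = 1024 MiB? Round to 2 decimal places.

25.99 GiB

Audio total: 64 + 192 = 256 kbps = 0.256 Mbps.
Total bitrate: 20.5 + 0.256 = 20.756 Mbps.
Stream data: 20.756 Mbps × 9780 s = 202993.7 Mb.
With 10% container overhead: ×1.10.
223,293 Mb = 27,911,631,000 bytes ÷ 1,073,741,824 = 25.99 GiB.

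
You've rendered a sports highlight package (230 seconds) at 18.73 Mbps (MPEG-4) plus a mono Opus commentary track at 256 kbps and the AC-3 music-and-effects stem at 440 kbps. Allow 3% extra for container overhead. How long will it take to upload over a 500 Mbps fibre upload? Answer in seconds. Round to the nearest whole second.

9 seconds

Audio total: 256 + 440 = 696 kbps = 0.696 Mbps.
Total bitrate: 19.426 Mbps.
File: 19.426 Mbps × 230 s = 4468.0 Mb.
With 3% container overhead: ×1.03. → 4602.0 Mb.
At 500 Mbps: 4602.0 / 500 = 9.2 s ≈ 9.2 seconds.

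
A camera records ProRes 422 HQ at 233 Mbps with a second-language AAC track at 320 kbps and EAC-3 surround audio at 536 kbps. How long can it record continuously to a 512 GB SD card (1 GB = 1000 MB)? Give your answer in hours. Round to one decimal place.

4.9 hours

Audio total: 320 + 536 = 856 kbps = 0.856 Mbps.
Total bitrate: 233 + 0.856 = 233.856 Mbps.
Capacity: 512 GB = 4,096,000 Mb.
Recording time: 4,096,000 / 233.856 = 17,515 s ≈ 4.87 hours.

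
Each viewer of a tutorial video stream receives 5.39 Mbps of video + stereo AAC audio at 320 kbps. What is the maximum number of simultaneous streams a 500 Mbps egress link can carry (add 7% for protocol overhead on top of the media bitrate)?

Audio: 320 kbps = 0.320 Mbps.
Per-viewer media rate: 5.710 Mbps.
On the wire with 7% overhead: 6.110 Mbps.
500 Mbps = 500.0 Mbps; 500.0 / 6.110 = 81.84 → 81 viewers.

81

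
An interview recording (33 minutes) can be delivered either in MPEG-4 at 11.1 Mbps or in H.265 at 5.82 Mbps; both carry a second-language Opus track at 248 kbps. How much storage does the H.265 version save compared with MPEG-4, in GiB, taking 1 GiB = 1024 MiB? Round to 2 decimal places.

1.22 GiB

33 min = 1980 s
Audio: 248 kbps = 0.248 Mbps.
MPEG-4: 11.348 Mbps × 1980 s = 22469.0 Mb = 2.616 GiB.
H.265: 6.068 Mbps × 1980 s = 12014.6 Mb = 1.399 GiB.
Saving: 2.616 − 1.399 = 1.217 GiB.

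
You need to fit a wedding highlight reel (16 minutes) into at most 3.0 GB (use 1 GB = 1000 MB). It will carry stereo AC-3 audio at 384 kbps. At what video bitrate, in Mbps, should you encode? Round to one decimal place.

Budget: 3.0 GB = 24000.0 Mb.
16 min = 960 s
Total bitrate budget: 24000.0 Mb / 960 s = 25.000 Mbps.
Audio: 384 kbps = 0.384 Mbps.
Video: 25.000 − 0.384 = 24.616 Mbps.

24.6 Mbps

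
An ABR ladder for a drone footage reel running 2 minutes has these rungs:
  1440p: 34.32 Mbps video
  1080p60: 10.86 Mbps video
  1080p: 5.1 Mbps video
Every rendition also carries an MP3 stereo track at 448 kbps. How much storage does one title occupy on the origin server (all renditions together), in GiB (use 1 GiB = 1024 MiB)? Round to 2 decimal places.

0.72 GiB

2 min = 120 s
Audio: 448 kbps = 0.448 Mbps.
Sum of rendition bitrates: (34.32+0.448) + (10.86+0.448) + (5.1+0.448) = 51.624 Mbps.
× 120 s = 6,195 Mb = 774.4 MB = 0.7212 GiB.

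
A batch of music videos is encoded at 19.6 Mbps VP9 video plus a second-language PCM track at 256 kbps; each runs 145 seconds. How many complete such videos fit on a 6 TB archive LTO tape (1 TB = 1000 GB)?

Audio: 256 kbps = 0.256 Mbps.
Total bitrate: 19.856 Mbps.
Per item: 19.856 Mbps × 145 s = 2,879 Mb = 359.9 MB.
Capacity: 6 TB = 48,000,000 Mb; 16671.76 items → 16671 complete.

16671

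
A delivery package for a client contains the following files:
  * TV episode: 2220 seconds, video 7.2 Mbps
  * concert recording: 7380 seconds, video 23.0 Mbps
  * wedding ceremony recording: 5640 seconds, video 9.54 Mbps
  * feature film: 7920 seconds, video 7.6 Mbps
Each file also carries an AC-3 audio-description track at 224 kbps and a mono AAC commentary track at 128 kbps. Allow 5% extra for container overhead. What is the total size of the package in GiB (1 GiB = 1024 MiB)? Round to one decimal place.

Audio total: 224 + 128 = 352 kbps = 0.352 Mbps.
TV episode: 7.552 Mbps × 2220 s × 1.05 = 17603.7 Mb
concert recording: 23.352 Mbps × 7380 s × 1.05 = 180954.6 Mb
wedding ceremony recording: 9.892 Mbps × 5640 s × 1.05 = 58580.4 Mb
feature film: 7.952 Mbps × 7920 s × 1.05 = 66128.8 Mb
Total: 323267.6 Mb = 40408.5 MB.
= 37.63 GiB.

37.6 GiB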